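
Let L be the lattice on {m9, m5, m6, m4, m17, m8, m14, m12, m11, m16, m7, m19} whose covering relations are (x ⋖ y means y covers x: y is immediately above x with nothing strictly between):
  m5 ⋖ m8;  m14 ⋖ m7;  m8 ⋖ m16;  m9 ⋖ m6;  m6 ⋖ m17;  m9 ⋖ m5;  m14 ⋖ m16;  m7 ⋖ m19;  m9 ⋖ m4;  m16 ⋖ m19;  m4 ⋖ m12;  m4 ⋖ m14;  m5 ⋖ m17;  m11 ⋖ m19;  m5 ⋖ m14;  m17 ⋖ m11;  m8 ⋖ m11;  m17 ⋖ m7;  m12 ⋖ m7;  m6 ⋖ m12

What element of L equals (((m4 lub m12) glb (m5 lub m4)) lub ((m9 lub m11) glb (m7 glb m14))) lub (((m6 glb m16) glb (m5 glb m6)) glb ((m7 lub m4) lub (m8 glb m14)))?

m14

m4 ∨ m12 = m12
m5 ∨ m4 = m14
m12 ∧ m14 = m4
m9 ∨ m11 = m11
m7 ∧ m14 = m14
m11 ∧ m14 = m5
m4 ∨ m5 = m14
m6 ∧ m16 = m9
m5 ∧ m6 = m9
m9 ∧ m9 = m9
m7 ∨ m4 = m7
m8 ∧ m14 = m5
m7 ∨ m5 = m7
m9 ∧ m7 = m9
m14 ∨ m9 = m14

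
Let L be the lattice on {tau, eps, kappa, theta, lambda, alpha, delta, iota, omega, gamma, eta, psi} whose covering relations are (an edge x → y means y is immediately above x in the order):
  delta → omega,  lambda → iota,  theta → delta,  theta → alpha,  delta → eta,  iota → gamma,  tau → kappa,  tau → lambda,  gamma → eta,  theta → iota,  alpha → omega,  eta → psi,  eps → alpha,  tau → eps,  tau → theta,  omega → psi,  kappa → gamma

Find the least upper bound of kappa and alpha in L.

psi

Common upper bounds of {kappa, alpha}: psi.
The least among these is psi.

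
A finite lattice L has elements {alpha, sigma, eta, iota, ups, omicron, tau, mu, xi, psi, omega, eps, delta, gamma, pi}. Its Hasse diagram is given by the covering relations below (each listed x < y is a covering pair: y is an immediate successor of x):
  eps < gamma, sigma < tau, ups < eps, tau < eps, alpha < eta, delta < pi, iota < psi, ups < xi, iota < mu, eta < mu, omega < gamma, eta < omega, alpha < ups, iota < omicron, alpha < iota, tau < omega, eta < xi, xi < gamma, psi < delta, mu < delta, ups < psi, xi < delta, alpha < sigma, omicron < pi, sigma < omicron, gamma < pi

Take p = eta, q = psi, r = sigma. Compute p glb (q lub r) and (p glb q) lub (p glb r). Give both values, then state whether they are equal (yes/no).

eta; alpha; no

q lub r = pi, so p glb (q lub r) = eta glb pi = eta.
p glb q = alpha and p glb r = alpha, so (p glb q) lub (p glb r) = alpha lub alpha = alpha.
Equal: no.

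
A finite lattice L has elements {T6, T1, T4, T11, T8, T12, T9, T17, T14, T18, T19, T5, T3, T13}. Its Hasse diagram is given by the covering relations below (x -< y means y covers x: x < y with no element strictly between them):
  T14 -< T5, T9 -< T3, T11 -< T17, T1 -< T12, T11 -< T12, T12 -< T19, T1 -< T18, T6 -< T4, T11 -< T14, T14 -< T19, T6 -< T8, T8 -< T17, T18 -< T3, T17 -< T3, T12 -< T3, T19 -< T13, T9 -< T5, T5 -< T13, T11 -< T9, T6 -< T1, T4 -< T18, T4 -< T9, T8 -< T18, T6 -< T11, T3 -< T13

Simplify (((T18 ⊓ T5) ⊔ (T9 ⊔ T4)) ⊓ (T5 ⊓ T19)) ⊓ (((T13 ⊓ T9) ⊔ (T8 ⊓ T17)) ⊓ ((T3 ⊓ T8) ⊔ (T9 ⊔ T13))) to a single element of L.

T11

T18 ∧ T5 = T4
T9 ∨ T4 = T9
T4 ∨ T9 = T9
T5 ∧ T19 = T14
T9 ∧ T14 = T11
T13 ∧ T9 = T9
T8 ∧ T17 = T8
T9 ∨ T8 = T3
T3 ∧ T8 = T8
T9 ∨ T13 = T13
T8 ∨ T13 = T13
T3 ∧ T13 = T3
T11 ∧ T3 = T11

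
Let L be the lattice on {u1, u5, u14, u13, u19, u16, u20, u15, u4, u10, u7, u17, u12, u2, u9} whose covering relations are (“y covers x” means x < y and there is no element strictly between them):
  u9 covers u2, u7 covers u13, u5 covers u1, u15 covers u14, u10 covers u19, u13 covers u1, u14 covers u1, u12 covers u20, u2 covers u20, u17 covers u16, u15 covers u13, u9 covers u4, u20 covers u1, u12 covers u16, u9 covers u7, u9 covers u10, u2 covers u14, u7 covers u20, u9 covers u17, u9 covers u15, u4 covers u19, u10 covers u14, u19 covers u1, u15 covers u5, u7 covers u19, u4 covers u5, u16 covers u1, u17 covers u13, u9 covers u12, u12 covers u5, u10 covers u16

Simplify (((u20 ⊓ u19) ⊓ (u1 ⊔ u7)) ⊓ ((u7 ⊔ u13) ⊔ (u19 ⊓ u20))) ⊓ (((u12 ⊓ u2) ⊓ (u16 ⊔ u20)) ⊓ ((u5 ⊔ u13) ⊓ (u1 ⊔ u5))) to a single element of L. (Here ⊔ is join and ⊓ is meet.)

u20 ∧ u19 = u1
u1 ∨ u7 = u7
u1 ∧ u7 = u1
u7 ∨ u13 = u7
u19 ∧ u20 = u1
u7 ∨ u1 = u7
u1 ∧ u7 = u1
u12 ∧ u2 = u20
u16 ∨ u20 = u12
u20 ∧ u12 = u20
u5 ∨ u13 = u15
u1 ∨ u5 = u5
u15 ∧ u5 = u5
u20 ∧ u5 = u1
u1 ∧ u1 = u1

u1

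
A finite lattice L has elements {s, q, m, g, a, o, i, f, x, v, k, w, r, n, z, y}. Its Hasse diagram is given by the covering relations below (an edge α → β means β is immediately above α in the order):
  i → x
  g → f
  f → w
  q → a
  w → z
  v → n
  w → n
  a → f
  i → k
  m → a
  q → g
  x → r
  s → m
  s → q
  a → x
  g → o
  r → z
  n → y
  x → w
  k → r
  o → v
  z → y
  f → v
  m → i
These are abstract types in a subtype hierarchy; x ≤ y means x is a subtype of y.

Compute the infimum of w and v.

Common lower bounds of {w, v}: a, f, g, m, q, s.
The greatest among these is f.

f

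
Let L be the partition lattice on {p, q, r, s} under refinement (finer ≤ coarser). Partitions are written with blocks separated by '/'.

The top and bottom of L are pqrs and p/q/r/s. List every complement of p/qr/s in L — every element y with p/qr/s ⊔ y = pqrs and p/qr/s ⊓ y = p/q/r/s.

Need y with p/qr/s ∨ y = pqrs and p/qr/s ∧ y = p/q/r/s.
Checking each element gives: pq/rs, pqs/r, pr/qs, prs/q.

pq/rs, pqs/r, pr/qs, prs/q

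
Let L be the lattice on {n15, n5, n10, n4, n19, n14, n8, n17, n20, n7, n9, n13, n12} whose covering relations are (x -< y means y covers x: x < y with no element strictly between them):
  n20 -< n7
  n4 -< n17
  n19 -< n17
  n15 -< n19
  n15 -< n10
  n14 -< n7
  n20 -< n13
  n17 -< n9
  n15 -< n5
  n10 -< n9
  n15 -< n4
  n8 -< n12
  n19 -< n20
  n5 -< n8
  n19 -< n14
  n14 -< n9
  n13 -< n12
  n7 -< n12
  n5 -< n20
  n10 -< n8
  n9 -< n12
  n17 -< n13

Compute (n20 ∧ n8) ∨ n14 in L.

n7

n20 ∧ n8 = n5
n5 ∨ n14 = n7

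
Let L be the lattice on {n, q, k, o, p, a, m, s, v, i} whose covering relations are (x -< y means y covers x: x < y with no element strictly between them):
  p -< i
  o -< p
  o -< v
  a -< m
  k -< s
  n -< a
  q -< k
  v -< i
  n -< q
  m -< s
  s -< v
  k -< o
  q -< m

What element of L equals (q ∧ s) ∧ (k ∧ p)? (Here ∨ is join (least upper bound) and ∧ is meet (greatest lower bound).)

q

q ∧ s = q
k ∧ p = k
q ∧ k = q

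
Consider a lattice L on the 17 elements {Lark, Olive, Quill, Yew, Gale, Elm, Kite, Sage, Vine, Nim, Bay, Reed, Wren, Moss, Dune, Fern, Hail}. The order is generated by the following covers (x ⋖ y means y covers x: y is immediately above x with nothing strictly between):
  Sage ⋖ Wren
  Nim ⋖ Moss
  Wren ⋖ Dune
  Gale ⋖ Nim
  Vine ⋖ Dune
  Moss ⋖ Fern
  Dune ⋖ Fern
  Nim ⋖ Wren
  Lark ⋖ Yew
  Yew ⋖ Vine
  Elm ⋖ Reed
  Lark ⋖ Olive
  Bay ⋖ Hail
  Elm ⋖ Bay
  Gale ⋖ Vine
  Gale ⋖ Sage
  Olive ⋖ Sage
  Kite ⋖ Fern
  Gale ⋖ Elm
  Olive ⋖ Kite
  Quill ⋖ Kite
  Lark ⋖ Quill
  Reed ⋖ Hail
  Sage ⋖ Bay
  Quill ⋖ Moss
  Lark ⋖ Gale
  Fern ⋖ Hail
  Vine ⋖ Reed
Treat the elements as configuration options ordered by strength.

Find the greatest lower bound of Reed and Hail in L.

Reed

Common lower bounds of {Reed, Hail}: Elm, Gale, Lark, Reed, Vine, Yew.
The greatest among these is Reed.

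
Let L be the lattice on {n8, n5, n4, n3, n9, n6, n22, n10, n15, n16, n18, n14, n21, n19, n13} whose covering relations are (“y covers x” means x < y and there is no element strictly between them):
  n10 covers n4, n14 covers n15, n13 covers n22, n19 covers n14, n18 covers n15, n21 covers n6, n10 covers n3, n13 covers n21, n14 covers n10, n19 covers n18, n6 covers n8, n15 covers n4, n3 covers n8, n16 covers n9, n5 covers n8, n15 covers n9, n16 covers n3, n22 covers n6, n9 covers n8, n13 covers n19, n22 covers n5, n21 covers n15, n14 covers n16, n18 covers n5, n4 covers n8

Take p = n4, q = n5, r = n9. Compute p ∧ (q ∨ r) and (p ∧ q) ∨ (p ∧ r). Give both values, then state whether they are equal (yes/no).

q ∨ r = n18, so p ∧ (q ∨ r) = n4 ∧ n18 = n4.
p ∧ q = n8 and p ∧ r = n8, so (p ∧ q) ∨ (p ∧ r) = n8 ∨ n8 = n8.
Equal: no.

n4; n8; no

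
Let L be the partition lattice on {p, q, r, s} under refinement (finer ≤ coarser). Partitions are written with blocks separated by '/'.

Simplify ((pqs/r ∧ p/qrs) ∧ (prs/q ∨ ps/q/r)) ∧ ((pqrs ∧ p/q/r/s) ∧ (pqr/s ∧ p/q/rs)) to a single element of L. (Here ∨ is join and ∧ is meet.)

p/q/r/s

pqs/r ∧ p/qrs = p/qs/r
prs/q ∨ ps/q/r = prs/q
p/qs/r ∧ prs/q = p/q/r/s
pqrs ∧ p/q/r/s = p/q/r/s
pqr/s ∧ p/q/rs = p/q/r/s
p/q/r/s ∧ p/q/r/s = p/q/r/s
p/q/r/s ∧ p/q/r/s = p/q/r/s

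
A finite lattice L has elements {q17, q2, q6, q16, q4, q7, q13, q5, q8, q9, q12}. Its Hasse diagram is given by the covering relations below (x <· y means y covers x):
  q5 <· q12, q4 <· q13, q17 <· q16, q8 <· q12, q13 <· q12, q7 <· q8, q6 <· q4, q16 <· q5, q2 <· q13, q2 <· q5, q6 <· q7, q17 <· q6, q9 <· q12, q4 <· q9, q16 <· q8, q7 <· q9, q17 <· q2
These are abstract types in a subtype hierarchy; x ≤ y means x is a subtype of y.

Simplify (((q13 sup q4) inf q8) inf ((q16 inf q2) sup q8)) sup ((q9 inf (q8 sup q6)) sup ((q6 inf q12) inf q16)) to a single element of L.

q7

q13 ∨ q4 = q13
q13 ∧ q8 = q6
q16 ∧ q2 = q17
q17 ∨ q8 = q8
q6 ∧ q8 = q6
q8 ∨ q6 = q8
q9 ∧ q8 = q7
q6 ∧ q12 = q6
q6 ∧ q16 = q17
q7 ∨ q17 = q7
q6 ∨ q7 = q7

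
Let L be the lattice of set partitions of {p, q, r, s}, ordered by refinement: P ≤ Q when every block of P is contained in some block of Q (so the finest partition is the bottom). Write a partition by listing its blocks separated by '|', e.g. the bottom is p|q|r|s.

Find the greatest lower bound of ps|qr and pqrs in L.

Common lower bounds of {ps|qr, pqrs}: ps|qr, ps|q|r, p|qr|s, p|q|r|s.
The greatest among these is ps|qr.

ps|qr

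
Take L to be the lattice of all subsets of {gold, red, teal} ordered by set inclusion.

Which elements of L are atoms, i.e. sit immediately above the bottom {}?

The atoms are exactly the elements that cover {}: {gold}, {red}, {teal}.

{gold}, {red}, {teal}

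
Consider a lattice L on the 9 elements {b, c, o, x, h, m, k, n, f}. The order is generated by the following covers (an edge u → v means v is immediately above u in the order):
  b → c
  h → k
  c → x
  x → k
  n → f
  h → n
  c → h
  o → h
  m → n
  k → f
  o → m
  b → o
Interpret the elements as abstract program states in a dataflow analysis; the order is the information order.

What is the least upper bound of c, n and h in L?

Common upper bounds of {c, n, h}: f, n.
The least among these is n.

n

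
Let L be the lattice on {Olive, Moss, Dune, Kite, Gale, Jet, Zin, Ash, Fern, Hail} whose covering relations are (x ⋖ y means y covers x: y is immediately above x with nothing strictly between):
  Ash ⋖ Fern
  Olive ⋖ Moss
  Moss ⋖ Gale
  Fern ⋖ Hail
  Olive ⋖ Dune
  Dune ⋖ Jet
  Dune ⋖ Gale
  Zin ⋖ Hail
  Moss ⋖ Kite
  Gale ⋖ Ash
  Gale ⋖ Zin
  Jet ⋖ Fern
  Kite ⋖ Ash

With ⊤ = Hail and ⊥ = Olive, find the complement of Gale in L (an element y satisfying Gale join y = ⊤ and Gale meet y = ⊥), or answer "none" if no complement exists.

none

For every candidate y, either Gale ∨ y ≠ Hail or Gale ∧ y ≠ Olive; no complement exists.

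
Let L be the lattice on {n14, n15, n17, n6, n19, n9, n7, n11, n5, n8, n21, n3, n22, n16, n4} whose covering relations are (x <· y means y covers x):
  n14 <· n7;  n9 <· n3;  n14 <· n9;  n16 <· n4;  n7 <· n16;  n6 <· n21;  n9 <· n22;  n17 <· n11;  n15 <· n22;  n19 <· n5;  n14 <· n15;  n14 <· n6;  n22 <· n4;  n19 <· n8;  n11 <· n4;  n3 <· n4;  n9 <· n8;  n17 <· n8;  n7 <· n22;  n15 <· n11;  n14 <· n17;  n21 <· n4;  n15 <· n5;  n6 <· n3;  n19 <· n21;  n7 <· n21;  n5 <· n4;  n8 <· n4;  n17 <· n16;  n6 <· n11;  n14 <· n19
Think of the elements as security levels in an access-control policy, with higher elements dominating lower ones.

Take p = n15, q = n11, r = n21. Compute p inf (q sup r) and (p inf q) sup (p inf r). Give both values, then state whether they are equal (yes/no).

q sup r = n4, so p inf (q sup r) = n15 inf n4 = n15.
p inf q = n15 and p inf r = n14, so (p inf q) sup (p inf r) = n15 sup n14 = n15.
Equal: yes.

n15; n15; yes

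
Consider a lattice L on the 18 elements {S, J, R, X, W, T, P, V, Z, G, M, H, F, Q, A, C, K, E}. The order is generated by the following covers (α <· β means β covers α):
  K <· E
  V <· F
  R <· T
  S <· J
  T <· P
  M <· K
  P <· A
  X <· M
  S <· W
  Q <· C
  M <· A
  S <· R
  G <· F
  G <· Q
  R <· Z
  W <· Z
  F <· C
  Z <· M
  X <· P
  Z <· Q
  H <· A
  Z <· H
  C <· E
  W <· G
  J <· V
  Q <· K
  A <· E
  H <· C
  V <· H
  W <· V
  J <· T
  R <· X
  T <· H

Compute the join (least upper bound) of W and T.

H

Common upper bounds of {W, T}: A, C, E, H.
The least among these is H.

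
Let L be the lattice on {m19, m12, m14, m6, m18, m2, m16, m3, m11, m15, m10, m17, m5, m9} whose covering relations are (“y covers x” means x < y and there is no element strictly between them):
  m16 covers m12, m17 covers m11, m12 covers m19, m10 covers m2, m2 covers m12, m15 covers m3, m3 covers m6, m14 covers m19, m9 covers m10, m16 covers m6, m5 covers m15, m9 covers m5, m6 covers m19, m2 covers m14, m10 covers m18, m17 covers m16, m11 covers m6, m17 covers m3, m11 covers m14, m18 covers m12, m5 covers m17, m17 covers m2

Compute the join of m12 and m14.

m2

Common upper bounds of {m12, m14}: m10, m17, m2, m5, m9.
The least among these is m2.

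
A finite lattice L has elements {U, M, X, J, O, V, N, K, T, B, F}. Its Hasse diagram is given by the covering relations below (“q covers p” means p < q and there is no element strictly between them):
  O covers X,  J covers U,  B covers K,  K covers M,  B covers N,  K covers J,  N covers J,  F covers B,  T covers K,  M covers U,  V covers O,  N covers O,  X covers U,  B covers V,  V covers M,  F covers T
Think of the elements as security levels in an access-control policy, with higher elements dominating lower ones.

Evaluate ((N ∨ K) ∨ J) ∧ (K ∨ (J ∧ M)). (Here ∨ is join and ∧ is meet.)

K

N ∨ K = B
B ∨ J = B
J ∧ M = U
K ∨ U = K
B ∧ K = K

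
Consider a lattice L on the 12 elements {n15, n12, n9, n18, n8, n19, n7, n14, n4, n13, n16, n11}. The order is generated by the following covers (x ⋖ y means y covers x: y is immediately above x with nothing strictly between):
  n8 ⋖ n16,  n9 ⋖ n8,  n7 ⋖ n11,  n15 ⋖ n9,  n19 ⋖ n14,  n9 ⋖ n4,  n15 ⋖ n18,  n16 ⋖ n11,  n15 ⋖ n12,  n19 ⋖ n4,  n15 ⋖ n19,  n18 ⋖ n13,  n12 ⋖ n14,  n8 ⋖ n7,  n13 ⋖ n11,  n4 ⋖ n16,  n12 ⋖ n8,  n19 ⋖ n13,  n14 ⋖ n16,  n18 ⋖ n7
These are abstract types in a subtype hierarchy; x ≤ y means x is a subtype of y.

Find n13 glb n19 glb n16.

Common lower bounds of {n13, n19, n16}: n15, n19.
The greatest among these is n19.

n19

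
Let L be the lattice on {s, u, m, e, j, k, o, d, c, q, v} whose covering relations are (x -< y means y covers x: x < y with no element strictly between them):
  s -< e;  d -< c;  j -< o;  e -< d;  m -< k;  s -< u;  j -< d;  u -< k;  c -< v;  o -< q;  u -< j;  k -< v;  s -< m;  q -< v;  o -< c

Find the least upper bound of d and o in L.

Common upper bounds of {d, o}: c, v.
The least among these is c.

c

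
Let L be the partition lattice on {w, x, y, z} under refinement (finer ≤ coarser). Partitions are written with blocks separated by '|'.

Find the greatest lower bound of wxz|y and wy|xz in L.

w|xz|y

The meet (common refinement) of wxz|y and wy|xz intersects blocks pairwise, giving w|xz|y.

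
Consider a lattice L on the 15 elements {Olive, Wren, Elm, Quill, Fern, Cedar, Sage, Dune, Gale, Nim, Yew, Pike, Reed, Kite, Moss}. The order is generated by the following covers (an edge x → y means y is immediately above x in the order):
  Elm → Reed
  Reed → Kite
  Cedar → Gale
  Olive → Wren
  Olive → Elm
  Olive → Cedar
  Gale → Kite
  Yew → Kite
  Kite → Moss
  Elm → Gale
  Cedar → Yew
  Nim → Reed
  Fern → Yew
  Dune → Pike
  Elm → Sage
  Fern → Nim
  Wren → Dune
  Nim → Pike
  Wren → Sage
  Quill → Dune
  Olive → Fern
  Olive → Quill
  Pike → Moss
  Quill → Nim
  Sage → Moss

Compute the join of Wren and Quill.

Dune

Common upper bounds of {Wren, Quill}: Dune, Moss, Pike.
The least among these is Dune.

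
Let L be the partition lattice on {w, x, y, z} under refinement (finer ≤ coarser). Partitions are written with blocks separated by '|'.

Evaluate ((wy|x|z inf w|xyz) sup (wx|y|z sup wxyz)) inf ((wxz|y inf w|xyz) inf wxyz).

wy|x|z ∧ w|xyz = w|x|y|z
wx|y|z ∨ wxyz = wxyz
w|x|y|z ∨ wxyz = wxyz
wxz|y ∧ w|xyz = w|xz|y
w|xz|y ∧ wxyz = w|xz|y
wxyz ∧ w|xz|y = w|xz|y

w|xz|y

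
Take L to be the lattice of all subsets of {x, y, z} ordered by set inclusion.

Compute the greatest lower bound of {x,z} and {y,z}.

{z}

Common lower bounds of {{x,z}, {y,z}}: {z}, {}.
The greatest among these is {z}.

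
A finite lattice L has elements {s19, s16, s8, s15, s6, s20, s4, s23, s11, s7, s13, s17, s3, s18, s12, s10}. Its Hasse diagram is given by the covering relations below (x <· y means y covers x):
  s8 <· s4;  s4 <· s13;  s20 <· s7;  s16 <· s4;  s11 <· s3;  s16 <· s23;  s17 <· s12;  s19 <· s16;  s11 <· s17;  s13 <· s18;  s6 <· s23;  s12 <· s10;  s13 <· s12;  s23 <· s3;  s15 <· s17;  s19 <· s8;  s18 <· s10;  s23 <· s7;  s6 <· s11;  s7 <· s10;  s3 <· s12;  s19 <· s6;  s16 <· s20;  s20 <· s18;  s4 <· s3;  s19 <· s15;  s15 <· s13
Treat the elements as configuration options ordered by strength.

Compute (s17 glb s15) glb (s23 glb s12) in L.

s17 ∧ s15 = s15
s23 ∧ s12 = s23
s15 ∧ s23 = s19

s19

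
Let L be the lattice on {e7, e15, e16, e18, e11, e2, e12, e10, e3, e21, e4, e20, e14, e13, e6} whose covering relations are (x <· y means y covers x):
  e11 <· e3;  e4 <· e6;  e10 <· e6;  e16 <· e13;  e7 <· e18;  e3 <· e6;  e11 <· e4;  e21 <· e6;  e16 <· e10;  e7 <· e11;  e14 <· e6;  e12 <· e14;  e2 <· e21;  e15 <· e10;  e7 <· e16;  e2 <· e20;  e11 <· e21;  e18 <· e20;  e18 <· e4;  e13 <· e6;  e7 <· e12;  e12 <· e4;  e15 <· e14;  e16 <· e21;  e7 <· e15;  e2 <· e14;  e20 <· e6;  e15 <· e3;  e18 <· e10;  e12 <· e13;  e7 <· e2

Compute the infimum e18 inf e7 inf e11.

e7

Common lower bounds of {e18, e7, e11}: e7.
The greatest among these is e7.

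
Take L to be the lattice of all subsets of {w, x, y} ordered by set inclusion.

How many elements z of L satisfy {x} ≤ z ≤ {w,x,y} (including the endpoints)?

4

The interval [{x}, {w,x,y}] = {{w,x,y}, {w,x}, {x,y}, {x}}, which has 4 elements.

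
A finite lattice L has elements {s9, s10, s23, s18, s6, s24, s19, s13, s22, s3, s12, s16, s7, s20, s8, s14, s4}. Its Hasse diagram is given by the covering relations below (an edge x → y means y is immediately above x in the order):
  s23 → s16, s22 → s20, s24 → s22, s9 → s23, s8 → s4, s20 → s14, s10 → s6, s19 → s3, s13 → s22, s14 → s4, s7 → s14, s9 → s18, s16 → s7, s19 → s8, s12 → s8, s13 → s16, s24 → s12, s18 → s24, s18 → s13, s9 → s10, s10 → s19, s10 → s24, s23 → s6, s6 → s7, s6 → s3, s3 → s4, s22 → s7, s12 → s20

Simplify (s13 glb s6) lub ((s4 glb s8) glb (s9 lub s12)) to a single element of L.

s13 ∧ s6 = s9
s4 ∧ s8 = s8
s9 ∨ s12 = s12
s8 ∧ s12 = s12
s9 ∨ s12 = s12

s12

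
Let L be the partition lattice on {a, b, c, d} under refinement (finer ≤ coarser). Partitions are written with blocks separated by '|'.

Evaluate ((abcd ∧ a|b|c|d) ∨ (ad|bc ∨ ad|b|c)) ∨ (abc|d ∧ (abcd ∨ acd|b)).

abcd

abcd ∧ a|b|c|d = a|b|c|d
ad|bc ∨ ad|b|c = ad|bc
a|b|c|d ∨ ad|bc = ad|bc
abcd ∨ acd|b = abcd
abc|d ∧ abcd = abc|d
ad|bc ∨ abc|d = abcd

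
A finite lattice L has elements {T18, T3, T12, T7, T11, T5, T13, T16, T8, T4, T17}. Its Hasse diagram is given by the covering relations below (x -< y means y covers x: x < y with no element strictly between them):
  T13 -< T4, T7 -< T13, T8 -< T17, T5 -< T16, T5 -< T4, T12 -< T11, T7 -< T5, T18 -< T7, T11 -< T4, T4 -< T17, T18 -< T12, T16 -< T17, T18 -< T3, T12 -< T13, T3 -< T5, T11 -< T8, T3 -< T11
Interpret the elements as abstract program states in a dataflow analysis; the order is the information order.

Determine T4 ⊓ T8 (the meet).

T11

Common lower bounds of {T4, T8}: T11, T12, T18, T3.
The greatest among these is T11.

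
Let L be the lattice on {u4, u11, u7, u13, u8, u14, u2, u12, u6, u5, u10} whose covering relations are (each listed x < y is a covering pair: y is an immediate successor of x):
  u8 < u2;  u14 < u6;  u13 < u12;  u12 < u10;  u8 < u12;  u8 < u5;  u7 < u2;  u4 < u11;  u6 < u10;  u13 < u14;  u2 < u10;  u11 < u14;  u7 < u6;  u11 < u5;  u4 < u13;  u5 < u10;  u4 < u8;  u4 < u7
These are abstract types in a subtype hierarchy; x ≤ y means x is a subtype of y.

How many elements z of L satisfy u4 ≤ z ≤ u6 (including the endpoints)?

The interval [u4, u6] = {u11, u13, u14, u4, u6, u7}, which has 6 elements.

6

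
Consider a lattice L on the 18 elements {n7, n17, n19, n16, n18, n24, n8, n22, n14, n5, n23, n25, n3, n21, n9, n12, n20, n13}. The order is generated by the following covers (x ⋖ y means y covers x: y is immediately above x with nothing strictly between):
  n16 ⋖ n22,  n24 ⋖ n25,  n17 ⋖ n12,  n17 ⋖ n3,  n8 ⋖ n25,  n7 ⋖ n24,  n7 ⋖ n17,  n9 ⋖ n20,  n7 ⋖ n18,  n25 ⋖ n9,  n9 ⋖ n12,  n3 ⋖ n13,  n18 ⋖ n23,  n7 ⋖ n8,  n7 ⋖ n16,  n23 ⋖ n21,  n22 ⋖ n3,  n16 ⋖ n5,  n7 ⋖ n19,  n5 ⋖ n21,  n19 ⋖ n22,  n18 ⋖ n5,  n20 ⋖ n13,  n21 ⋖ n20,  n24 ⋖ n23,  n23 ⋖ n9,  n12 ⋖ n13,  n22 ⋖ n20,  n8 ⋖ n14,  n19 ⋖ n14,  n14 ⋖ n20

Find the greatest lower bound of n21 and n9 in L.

Common lower bounds of {n21, n9}: n18, n23, n24, n7.
The greatest among these is n23.

n23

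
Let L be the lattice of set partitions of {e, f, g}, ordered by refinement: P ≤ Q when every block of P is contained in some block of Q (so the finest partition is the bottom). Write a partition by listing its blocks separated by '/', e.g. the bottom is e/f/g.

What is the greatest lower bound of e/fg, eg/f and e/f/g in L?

The meet (common refinement) of e/fg, eg/f, e/f/g intersects blocks pairwise, giving e/f/g.

e/f/g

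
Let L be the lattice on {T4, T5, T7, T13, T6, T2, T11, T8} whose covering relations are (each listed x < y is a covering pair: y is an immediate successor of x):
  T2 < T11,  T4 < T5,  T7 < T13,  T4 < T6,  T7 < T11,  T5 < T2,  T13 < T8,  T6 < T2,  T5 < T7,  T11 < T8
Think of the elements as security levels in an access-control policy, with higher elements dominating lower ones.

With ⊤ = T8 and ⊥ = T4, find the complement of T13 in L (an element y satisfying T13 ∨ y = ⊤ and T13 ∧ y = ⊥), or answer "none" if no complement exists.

Need y with T13 ∨ y = T8 and T13 ∧ y = T4.
Checking each element gives: T6.

T6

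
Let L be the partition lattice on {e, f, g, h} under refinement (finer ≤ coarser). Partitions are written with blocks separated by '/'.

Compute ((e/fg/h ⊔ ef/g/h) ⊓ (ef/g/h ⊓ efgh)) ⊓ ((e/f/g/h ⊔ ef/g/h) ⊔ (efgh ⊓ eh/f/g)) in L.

e/fg/h ∨ ef/g/h = efg/h
ef/g/h ∧ efgh = ef/g/h
efg/h ∧ ef/g/h = ef/g/h
e/f/g/h ∨ ef/g/h = ef/g/h
efgh ∧ eh/f/g = eh/f/g
ef/g/h ∨ eh/f/g = efh/g
ef/g/h ∧ efh/g = ef/g/h

ef/g/h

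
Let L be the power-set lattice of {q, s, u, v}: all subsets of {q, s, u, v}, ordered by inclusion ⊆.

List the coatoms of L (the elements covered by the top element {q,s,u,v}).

The coatoms are exactly the elements covered by {q,s,u,v}: {q,s,u}, {q,s,v}, {q,u,v}, {s,u,v}.

{q,s,u}, {q,s,v}, {q,u,v}, {s,u,v}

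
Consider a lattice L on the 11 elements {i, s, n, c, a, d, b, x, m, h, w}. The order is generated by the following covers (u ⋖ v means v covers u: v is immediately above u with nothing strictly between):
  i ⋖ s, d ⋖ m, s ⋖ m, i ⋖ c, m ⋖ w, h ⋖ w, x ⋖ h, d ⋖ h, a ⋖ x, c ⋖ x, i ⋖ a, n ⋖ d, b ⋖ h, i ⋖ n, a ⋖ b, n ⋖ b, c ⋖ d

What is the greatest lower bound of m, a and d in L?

Common lower bounds of {m, a, d}: i.
The greatest among these is i.

i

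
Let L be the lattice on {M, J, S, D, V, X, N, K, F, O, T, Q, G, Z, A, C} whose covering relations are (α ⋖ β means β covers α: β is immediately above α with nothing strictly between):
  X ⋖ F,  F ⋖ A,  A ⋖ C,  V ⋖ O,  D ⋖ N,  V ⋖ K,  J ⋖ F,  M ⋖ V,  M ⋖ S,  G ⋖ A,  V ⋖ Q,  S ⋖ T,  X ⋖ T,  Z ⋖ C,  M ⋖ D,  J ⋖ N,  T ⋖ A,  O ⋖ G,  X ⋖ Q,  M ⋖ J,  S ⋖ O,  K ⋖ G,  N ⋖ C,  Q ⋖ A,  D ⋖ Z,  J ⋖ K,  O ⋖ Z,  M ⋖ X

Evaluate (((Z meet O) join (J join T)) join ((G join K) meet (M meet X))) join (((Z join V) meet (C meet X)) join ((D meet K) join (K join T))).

Z ∧ O = O
J ∨ T = A
O ∨ A = A
G ∨ K = G
M ∧ X = M
G ∧ M = M
A ∨ M = A
Z ∨ V = Z
C ∧ X = X
Z ∧ X = M
D ∧ K = M
K ∨ T = A
M ∨ A = A
M ∨ A = A
A ∨ A = A

A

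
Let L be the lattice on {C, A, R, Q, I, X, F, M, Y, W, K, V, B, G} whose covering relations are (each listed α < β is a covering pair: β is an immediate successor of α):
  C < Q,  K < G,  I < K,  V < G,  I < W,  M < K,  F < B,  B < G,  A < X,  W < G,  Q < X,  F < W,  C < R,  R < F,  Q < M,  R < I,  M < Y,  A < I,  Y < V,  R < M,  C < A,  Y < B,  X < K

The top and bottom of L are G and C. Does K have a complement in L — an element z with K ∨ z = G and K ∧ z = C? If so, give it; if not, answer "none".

none

For every candidate z, either K ∨ z ≠ G or K ∧ z ≠ C; no complement exists.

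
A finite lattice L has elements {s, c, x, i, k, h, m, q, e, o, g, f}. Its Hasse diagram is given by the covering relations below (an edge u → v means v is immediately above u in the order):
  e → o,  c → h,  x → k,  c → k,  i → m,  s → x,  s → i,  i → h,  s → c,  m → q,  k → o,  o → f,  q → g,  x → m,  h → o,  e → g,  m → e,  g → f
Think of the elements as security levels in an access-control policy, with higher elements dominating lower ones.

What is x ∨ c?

Common upper bounds of {x, c}: f, k, o.
The least among these is k.

k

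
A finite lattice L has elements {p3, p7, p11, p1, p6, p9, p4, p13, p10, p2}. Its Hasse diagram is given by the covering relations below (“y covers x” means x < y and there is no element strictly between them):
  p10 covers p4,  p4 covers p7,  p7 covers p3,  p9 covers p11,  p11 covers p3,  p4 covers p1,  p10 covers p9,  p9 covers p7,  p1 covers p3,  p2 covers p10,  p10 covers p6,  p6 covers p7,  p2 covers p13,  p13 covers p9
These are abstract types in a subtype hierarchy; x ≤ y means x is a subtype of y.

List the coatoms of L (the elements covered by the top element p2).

p10, p13

The coatoms are exactly the elements covered by p2: p10, p13.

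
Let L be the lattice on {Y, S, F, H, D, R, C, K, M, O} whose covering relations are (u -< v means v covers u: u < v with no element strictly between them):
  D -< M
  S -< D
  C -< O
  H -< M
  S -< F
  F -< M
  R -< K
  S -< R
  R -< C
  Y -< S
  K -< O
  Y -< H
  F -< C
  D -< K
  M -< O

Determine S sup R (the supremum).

Common upper bounds of {S, R}: C, K, O, R.
The least among these is R.

R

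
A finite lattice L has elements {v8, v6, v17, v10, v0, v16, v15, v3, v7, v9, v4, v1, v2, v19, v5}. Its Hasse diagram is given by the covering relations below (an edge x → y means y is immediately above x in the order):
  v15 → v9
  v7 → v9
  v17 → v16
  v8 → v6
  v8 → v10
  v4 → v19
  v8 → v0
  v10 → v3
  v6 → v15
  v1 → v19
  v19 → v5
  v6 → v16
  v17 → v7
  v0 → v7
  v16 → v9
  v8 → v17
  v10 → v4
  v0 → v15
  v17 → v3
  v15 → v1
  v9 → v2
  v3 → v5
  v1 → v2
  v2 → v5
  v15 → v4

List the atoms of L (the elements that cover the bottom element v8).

The atoms are exactly the elements that cover v8: v0, v10, v17, v6.

v0, v10, v17, v6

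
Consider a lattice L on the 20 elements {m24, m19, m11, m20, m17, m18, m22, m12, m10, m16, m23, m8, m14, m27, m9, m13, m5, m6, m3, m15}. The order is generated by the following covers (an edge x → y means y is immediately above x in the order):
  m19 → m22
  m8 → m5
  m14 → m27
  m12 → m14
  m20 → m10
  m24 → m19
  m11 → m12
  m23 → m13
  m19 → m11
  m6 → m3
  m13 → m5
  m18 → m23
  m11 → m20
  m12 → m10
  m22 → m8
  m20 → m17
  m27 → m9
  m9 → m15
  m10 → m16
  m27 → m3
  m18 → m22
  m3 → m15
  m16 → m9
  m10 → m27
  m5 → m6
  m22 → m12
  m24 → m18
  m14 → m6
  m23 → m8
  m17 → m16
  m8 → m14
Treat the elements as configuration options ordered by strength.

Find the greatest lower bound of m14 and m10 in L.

Common lower bounds of {m14, m10}: m11, m12, m18, m19, m22, m24.
The greatest among these is m12.

m12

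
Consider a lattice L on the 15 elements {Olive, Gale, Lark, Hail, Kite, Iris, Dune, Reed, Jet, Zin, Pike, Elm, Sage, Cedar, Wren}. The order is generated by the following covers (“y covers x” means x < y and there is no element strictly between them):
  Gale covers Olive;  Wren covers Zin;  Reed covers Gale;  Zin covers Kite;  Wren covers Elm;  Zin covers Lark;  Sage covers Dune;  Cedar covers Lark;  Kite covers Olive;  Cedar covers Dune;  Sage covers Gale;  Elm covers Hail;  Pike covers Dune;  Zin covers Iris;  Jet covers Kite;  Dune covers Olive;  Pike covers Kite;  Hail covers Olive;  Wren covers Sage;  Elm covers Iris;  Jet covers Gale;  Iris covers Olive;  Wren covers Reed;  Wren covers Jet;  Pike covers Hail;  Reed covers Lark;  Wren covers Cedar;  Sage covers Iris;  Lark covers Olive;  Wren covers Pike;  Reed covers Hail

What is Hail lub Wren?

Wren

Common upper bounds of {Hail, Wren}: Wren.
The least among these is Wren.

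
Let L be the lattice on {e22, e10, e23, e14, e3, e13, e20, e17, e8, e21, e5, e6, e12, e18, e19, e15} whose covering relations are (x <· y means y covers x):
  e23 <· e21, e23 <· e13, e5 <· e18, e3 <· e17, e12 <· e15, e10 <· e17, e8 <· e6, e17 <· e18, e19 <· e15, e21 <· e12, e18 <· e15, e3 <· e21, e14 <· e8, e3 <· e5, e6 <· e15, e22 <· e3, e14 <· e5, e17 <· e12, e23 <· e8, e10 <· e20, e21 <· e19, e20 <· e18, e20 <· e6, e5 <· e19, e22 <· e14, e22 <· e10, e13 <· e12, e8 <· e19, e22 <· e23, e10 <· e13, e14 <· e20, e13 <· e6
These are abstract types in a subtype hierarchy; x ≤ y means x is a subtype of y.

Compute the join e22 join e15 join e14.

Common upper bounds of {e22, e15, e14}: e15.
The least among these is e15.

e15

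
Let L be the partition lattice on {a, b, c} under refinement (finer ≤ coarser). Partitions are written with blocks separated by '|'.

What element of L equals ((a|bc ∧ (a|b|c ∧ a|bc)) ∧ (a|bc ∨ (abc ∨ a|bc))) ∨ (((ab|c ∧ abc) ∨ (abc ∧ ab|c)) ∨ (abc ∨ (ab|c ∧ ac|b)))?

a|b|c ∧ a|bc = a|b|c
a|bc ∧ a|b|c = a|b|c
abc ∨ a|bc = abc
a|bc ∨ abc = abc
a|b|c ∧ abc = a|b|c
ab|c ∧ abc = ab|c
abc ∧ ab|c = ab|c
ab|c ∨ ab|c = ab|c
ab|c ∧ ac|b = a|b|c
abc ∨ a|b|c = abc
ab|c ∨ abc = abc
a|b|c ∨ abc = abc

abc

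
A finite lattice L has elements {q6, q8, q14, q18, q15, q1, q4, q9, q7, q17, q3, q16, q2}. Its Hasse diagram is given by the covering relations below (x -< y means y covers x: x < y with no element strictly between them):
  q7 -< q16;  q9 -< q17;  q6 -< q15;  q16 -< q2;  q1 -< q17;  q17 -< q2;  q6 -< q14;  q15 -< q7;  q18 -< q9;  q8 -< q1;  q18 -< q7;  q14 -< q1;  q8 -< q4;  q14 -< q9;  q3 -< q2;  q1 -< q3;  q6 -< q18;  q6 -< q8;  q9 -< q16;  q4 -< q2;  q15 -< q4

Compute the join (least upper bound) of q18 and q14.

Common upper bounds of {q18, q14}: q16, q17, q2, q9.
The least among these is q9.

q9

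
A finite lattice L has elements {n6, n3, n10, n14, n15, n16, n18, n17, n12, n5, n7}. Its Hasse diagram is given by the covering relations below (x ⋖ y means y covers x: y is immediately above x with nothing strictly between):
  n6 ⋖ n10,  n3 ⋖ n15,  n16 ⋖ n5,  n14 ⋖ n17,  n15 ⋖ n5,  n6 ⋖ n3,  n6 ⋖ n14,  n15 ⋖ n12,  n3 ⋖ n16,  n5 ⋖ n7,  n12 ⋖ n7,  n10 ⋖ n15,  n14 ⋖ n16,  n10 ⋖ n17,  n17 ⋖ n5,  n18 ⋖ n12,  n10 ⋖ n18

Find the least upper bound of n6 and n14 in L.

Common upper bounds of {n6, n14}: n14, n16, n17, n5, n7.
The least among these is n14.

n14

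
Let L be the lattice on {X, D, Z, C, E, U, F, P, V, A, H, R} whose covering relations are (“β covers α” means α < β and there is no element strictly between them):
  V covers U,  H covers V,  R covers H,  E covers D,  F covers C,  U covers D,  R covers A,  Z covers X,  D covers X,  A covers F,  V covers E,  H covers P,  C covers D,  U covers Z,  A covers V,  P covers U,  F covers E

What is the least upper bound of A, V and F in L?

A

Common upper bounds of {A, V, F}: A, R.
The least among these is A.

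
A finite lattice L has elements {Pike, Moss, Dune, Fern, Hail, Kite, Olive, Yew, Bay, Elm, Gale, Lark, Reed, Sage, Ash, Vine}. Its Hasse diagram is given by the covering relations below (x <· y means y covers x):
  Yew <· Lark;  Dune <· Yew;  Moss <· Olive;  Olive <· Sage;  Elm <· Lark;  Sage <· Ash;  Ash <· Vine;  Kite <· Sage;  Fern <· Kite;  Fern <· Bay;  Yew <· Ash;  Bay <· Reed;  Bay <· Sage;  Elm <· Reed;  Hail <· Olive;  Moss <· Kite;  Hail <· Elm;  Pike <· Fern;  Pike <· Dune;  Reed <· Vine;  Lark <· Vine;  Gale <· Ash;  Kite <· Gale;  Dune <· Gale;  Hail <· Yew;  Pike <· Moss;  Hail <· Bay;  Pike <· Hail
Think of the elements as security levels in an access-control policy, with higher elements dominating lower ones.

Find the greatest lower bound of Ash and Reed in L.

Common lower bounds of {Ash, Reed}: Bay, Fern, Hail, Pike.
The greatest among these is Bay.

Bay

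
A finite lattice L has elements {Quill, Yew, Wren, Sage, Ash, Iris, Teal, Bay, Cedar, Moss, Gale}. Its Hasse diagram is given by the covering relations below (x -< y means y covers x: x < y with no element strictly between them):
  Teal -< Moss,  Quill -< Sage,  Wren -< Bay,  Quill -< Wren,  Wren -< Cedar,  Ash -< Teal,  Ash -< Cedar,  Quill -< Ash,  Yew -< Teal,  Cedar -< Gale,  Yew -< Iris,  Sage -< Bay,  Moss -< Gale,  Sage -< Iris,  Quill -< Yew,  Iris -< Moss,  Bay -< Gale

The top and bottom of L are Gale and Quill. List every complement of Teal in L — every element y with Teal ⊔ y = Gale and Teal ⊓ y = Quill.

Bay, Wren

Need y with Teal ∨ y = Gale and Teal ∧ y = Quill.
Checking each element gives: Bay, Wren.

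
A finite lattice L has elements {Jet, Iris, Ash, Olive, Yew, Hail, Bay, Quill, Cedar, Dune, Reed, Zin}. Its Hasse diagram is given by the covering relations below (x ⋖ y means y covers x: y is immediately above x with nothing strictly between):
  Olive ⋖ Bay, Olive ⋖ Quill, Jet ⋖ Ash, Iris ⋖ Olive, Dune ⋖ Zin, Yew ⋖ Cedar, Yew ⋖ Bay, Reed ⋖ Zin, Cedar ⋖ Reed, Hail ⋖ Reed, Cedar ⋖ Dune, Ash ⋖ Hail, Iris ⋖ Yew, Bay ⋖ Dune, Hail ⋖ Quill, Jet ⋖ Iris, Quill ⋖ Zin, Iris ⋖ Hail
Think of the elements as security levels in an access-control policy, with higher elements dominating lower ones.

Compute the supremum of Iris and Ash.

Hail

Common upper bounds of {Iris, Ash}: Hail, Quill, Reed, Zin.
The least among these is Hail.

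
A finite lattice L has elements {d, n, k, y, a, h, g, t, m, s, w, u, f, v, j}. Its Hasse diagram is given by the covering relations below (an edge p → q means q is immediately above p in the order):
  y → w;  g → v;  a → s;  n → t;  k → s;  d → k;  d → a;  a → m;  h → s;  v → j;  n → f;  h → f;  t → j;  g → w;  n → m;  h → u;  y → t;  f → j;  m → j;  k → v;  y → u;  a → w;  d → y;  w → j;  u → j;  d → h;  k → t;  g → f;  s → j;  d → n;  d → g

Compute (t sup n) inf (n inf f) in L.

n

t ∨ n = t
n ∧ f = n
t ∧ n = n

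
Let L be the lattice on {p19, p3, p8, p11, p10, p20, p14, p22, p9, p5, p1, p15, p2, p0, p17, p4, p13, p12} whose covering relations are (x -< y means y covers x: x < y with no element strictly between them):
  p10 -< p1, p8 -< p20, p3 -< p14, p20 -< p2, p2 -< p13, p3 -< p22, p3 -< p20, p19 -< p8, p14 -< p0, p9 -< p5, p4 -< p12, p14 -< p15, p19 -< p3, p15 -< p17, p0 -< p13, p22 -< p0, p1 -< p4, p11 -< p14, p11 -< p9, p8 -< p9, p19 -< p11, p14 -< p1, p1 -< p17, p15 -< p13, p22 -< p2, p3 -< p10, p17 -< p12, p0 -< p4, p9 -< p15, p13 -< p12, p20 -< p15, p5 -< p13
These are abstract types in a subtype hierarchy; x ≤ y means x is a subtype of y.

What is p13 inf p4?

p0

Common lower bounds of {p13, p4}: p0, p11, p14, p19, p22, p3.
The greatest among these is p0.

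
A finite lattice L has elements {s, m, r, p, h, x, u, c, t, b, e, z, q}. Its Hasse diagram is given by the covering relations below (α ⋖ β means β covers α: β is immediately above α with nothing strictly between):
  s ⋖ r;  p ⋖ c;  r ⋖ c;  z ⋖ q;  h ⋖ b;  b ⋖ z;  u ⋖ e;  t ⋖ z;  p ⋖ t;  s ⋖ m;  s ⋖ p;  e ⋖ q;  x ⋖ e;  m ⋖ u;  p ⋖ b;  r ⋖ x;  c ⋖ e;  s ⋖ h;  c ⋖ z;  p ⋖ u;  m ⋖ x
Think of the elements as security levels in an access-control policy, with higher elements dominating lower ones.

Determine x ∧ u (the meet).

m

Common lower bounds of {x, u}: m, s.
The greatest among these is m.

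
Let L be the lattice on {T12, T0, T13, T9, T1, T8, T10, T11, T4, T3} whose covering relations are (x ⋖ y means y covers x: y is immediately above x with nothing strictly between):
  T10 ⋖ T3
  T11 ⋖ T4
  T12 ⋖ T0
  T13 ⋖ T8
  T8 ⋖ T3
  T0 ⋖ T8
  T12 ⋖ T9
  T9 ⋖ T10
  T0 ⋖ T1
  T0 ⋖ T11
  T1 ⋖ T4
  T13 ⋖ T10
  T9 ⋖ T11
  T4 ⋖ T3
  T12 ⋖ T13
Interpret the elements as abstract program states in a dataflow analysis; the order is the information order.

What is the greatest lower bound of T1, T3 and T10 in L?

Common lower bounds of {T1, T3, T10}: T12.
The greatest among these is T12.

T12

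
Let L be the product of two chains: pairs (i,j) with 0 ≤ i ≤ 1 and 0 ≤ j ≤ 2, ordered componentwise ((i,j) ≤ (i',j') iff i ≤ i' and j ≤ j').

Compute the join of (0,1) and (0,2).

(0,2)

Common upper bounds of {(0,1), (0,2)}: (0,2), (1,2).
The least among these is (0,2).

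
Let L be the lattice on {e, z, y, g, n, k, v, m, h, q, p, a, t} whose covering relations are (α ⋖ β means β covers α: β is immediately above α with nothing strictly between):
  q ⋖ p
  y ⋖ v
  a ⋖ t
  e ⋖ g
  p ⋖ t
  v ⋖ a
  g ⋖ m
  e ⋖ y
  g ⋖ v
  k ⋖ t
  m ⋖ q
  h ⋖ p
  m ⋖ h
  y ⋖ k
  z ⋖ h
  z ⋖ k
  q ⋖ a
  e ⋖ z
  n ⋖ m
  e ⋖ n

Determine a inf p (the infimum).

q

Common lower bounds of {a, p}: e, g, m, n, q.
The greatest among these is q.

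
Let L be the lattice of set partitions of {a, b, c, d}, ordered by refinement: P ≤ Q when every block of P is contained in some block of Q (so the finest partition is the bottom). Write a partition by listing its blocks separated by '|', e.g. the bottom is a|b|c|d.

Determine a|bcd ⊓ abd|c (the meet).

Common lower bounds of {a|bcd, abd|c}: a|bd|c, a|b|c|d.
The greatest among these is a|bd|c.

a|bd|c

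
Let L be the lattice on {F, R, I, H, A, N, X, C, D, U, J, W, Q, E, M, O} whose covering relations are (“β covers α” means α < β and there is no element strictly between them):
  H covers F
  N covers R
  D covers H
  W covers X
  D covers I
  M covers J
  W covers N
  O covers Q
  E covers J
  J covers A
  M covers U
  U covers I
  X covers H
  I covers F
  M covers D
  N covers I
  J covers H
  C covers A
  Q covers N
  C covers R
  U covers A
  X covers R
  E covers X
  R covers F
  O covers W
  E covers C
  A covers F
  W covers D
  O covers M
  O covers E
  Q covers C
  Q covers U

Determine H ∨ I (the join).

Common upper bounds of {H, I}: D, M, O, W.
The least among these is D.

D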